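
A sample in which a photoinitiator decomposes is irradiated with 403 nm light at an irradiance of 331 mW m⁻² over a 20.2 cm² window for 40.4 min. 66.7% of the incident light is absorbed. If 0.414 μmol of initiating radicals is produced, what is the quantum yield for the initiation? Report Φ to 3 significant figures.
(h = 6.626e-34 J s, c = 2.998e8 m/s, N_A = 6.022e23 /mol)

Product: 0.414 μmol = 4.14e-7 mol.
Photon energy at 403 nm: hc/λ = (6.626e-34)(2.998e8)/(403e-9) = 4.929e-19 J.
Energy delivered: (331 mW m⁻²)(20.2e-4 m²)(2424 s) = 1.621 J.
Photons incident: 1.621 / 4.929e-19 = 3.289e18, i.e. 3.289e18/6.022e23 = 5.462e-6 mol.
Photons absorbed: 0.667 × 5.462e-6 = 3.643e-6 mol.
Φ = 4.14e-7 mol / 3.643e-6 mol photons = 0.114.

Φ = 0.114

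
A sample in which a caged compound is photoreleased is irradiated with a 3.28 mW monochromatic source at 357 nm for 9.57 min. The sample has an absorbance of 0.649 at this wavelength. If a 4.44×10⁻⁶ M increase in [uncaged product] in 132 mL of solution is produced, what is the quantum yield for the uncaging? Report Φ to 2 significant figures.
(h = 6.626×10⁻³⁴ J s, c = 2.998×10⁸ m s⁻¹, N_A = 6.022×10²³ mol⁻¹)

Product: (4.44×10⁻⁶ M)(0.132 L) = 5.861×10⁻⁷ mol.
Photon energy at 357 nm: hc/λ = (6.626×10⁻³⁴)(2.998×10⁸)/(357×10⁻⁹) = 5.564×10⁻¹⁹ J.
Energy delivered: (3.28 mW)(574.2 s) = 1.883 J.
Photons incident: 1.883 / 5.564×10⁻¹⁹ = 3.384×10¹⁸, i.e. 3.384×10¹⁸/6.022×10²³ = 5.619×10⁻⁶ mol.
Fraction absorbed: 1 − 10^(−0.649) = 0.7756.
Photons absorbed: 0.7756 × 5.619×10⁻⁶ = 4.358×10⁻⁶ mol.
Φ = 5.861×10⁻⁷ mol / 4.358×10⁻⁶ mol photons = 0.13.

Φ = 0.13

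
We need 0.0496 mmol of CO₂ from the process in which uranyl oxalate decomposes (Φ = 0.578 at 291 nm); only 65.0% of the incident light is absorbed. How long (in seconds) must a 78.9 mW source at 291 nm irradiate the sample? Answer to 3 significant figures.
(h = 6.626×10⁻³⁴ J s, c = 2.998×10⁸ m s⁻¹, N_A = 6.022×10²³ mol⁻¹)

t ≈ 688 s

Product: 0.0496 mmol = 4.96×10⁻⁵ mol.
Photons that must be absorbed: 4.96×10⁻⁵ / 0.578 = 8.581×10⁻⁵ mol.
Incident photons needed: 8.581×10⁻⁵ / 0.650 = 1.320×10⁻⁴ mol.
Photon energy: hc/λ = 6.826×10⁻¹⁹ J; per mole, 4.111×10⁵ J mol⁻¹.
Energy required: 1.320×10⁻⁴ × 4.111×10⁵ = 54.27 J.
Time: 54.27 J / 0.0789 W = 688 s.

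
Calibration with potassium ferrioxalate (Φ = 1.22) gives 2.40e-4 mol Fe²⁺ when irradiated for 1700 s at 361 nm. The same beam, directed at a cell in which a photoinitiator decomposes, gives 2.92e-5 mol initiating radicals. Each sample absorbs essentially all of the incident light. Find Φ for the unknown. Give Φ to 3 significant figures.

Φ = 0.148

Photons absorbed by the actinometer: 2.40e-4 / 1.22 = 1.967e-4 mol.
Φ(unknown) = 2.92e-5 / 1.967e-4 = 0.148.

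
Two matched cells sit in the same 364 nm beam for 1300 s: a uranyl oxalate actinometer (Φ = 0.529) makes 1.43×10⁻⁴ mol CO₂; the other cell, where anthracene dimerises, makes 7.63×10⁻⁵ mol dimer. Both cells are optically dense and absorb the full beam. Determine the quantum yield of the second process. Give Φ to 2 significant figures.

Φ = 0.28

Photons absorbed by the actinometer: 1.43×10⁻⁴ / 0.529 = 2.703×10⁻⁴ mol.
Φ(unknown) = 7.63×10⁻⁵ / 2.703×10⁻⁴ = 0.28.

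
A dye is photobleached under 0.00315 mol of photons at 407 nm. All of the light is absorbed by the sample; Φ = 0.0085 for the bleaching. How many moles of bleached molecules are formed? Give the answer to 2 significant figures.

2.7×10⁻⁵ mol

Product: Φ × n_abs = 0.0085 × 0.00315 = 2.678×10⁻⁵ mol.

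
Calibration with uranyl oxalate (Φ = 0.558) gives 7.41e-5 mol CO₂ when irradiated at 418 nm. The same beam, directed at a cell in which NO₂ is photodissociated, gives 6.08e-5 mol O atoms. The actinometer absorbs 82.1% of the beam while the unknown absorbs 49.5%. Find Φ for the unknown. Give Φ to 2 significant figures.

Φ = 0.76

Photons absorbed by the actinometer: 7.41e-5 / 0.558 = 1.328e-4 mol.
Incident flux: 1.328e-4 / 0.821 = 1.618e-4 einstein.
Absorbed by unknown: 0.495 × 1.618e-4 = 8.009e-5 mol.
Φ(unknown) = 6.08e-5 / 8.009e-5 = 0.76.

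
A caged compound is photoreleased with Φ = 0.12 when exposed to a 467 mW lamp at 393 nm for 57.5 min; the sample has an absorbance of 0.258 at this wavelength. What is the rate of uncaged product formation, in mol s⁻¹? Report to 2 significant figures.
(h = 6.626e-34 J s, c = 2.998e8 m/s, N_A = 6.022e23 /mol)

Photon energy at 393 nm: hc/λ = (6.626e-34)(2.998e8)/(393e-9) = 5.055e-19 J.
Energy delivered: (467 mW)(3450 s) = 1611 J.
Photons incident: 1611 / 5.055e-19 = 3.187e21, i.e. 3.187e21/6.022e23 = 0.005292 mol.
Fraction absorbed: 1 − 10^(−0.258) = 0.4479.
Photons absorbed: 0.4479 × 0.005292 = 0.002370 mol.
Product formed: 0.12 × 0.002370 = 2.844e-4 mol.
Rate: 2.844e-4 / 3450 s = 8.2e-8 mol s⁻¹.

8.2e-8 mol s⁻¹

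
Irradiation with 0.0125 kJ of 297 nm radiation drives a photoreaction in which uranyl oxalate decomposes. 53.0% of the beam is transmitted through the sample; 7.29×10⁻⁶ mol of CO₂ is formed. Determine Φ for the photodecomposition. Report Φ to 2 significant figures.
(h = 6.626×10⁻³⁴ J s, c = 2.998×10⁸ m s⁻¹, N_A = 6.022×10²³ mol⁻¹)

Photon energy at 297 nm: hc/λ = (6.626×10⁻³⁴)(2.998×10⁸)/(297×10⁻⁹) = 6.688×10⁻¹⁹ J.
Incident energy: 0.0125 kJ = 12.5 J.
Photons incident: 12.5 / 6.688×10⁻¹⁹ = 1.869×10¹⁹, i.e. 1.869×10¹⁹/6.022×10²³ = 3.104×10⁻⁵ mol.
Fraction absorbed: 1 − 53.0/100 = 0.4700.
Photons absorbed: 0.4700 × 3.104×10⁻⁵ = 1.459×10⁻⁵ mol.
Φ = 7.29×10⁻⁶ mol / 1.459×10⁻⁵ mol photons = 0.50.

Φ = 0.50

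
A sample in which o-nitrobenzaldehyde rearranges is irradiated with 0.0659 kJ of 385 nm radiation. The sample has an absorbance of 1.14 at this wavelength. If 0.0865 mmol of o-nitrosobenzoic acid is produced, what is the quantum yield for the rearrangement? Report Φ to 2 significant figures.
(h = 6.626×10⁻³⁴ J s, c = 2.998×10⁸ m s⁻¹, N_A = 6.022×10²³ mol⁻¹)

Product: 0.0865 mmol = 8.65×10⁻⁵ mol.
Photon energy at 385 nm: hc/λ = (6.626×10⁻³⁴)(2.998×10⁸)/(385×10⁻⁹) = 5.160×10⁻¹⁹ J.
Incident energy: 0.0659 kJ = 65.9 J.
Photons incident: 65.9 / 5.160×10⁻¹⁹ = 1.277×10²⁰, i.e. 1.277×10²⁰/6.022×10²³ = 2.121×10⁻⁴ mol.
Fraction absorbed: 1 − 10^(−1.14) = 0.9276.
Photons absorbed: 0.9276 × 2.121×10⁻⁴ = 1.967×10⁻⁴ mol.
Φ = 8.65×10⁻⁵ mol / 1.967×10⁻⁴ mol photons = 0.44.

Φ = 0.44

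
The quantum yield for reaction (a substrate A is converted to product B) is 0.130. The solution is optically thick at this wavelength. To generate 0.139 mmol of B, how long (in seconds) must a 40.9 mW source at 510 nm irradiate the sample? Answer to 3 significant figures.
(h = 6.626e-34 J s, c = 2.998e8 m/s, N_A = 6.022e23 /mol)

Product: 0.139 mmol = 1.39e-4 mol.
Photons that must be absorbed: 1.39e-4 / 0.130 = 0.001069 mol.
Photon energy: hc/λ = 3.895e-19 J; per mole, 2.346e5 J mol⁻¹.
Energy required: 0.001069 × 2.346e5 = 250.8 J.
Time: 250.8 J / 0.0409 W = 6130 s.

t ≈ 6130 s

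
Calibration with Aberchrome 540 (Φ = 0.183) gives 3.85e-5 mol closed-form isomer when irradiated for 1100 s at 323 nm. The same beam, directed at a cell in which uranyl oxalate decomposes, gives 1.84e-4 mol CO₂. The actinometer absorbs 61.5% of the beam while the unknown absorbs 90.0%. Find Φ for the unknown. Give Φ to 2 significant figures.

Φ = 0.60

Photons absorbed by the actinometer: 3.85e-5 / 0.183 = 2.104e-4 mol.
Incident flux: 2.104e-4 / 0.615 = 3.421e-4 einstein.
Absorbed by unknown: 0.900 × 3.421e-4 = 3.079e-4 mol.
Φ(unknown) = 1.84e-4 / 3.079e-4 = 0.60.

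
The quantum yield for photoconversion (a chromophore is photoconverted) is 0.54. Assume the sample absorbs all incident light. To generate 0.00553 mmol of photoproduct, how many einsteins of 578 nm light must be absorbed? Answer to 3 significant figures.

Product: 0.00553 mmol = 5.53e-6 mol.
Photons that must be absorbed: 5.53e-6 / 0.54 = 1.024e-5 mol.

1.02e-5 einstein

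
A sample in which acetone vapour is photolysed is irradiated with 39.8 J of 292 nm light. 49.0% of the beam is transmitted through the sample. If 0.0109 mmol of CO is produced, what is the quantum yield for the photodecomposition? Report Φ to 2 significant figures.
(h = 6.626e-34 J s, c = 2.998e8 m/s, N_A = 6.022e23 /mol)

Φ = 0.22

Product: 0.0109 mmol = 1.09e-5 mol.
Photon energy at 292 nm: hc/λ = (6.626e-34)(2.998e8)/(292e-9) = 6.803e-19 J.
Photons incident: 39.8 / 6.803e-19 = 5.850e19, i.e. 5.850e19/6.022e23 = 9.714e-5 mol.
Fraction absorbed: 1 − 49.0/100 = 0.5100.
Photons absorbed: 0.5100 × 9.714e-5 = 4.954e-5 mol.
Φ = 1.09e-5 mol / 4.954e-5 mol photons = 0.22.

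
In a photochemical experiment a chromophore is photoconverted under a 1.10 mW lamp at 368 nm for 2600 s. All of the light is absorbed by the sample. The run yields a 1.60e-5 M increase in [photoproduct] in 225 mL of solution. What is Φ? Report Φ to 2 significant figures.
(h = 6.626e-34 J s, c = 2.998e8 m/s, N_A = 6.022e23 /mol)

Φ = 0.41

Product: (1.60e-5 M)(0.225 L) = 3.600e-6 mol.
Photon energy at 368 nm: hc/λ = (6.626e-34)(2.998e8)/(368e-9) = 5.398e-19 J.
Energy delivered: (1.10 mW)(2600 s) = 2.860 J.
Photons incident: 2.860 / 5.398e-19 = 5.298e18, i.e. 5.298e18/6.022e23 = 8.798e-6 mol.
Φ = 3.600e-6 mol / 8.798e-6 mol photons = 0.41.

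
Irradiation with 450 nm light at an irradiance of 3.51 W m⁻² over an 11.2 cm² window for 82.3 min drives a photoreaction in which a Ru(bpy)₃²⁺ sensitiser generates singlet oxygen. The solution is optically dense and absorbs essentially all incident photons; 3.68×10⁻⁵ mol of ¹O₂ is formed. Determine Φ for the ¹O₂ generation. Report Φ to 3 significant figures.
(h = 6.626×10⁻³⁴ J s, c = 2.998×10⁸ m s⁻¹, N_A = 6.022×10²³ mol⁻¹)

Φ = 0.504

Photon energy at 450 nm: hc/λ = (6.626×10⁻³⁴)(2.998×10⁸)/(450×10⁻⁹) = 4.414×10⁻¹⁹ J.
Energy delivered: (3.51 W m⁻²)(11.2×10⁻⁴ m²)(4938 s) = 19.41 J.
Photons incident: 19.41 / 4.414×10⁻¹⁹ = 4.397×10¹⁹, i.e. 4.397×10¹⁹/6.022×10²³ = 7.302×10⁻⁵ mol.
Φ = 3.68×10⁻⁵ mol / 7.302×10⁻⁵ mol photons = 0.504.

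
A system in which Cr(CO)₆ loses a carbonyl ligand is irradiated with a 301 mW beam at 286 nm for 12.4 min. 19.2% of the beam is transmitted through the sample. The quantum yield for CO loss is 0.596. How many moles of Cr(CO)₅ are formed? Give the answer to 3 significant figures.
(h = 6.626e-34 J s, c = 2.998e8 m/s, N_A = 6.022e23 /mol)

Photon energy at 286 nm: hc/λ = (6.626e-34)(2.998e8)/(286e-9) = 6.946e-19 J.
Energy delivered: (301 mW)(744 s) = 223.9 J.
Photons incident: 223.9 / 6.946e-19 = 3.223e20, i.e. 3.223e20/6.022e23 = 5.352e-4 mol.
Fraction absorbed: 1 − 19.2/100 = 0.8080.
Photons absorbed: 0.8080 × 5.352e-4 = 4.324e-4 mol.
Product: Φ × n_abs = 0.596 × 4.324e-4 = 2.577e-4 mol.

2.58e-4 mol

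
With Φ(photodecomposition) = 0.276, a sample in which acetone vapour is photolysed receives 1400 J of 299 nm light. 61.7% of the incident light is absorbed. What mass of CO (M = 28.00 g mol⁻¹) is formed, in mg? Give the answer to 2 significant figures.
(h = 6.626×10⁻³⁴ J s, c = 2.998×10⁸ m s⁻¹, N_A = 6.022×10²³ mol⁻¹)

17 mg

Photon energy at 299 nm: hc/λ = (6.626×10⁻³⁴)(2.998×10⁸)/(299×10⁻⁹) = 6.644×10⁻¹⁹ J.
Photons incident: 1400 / 6.644×10⁻¹⁹ = 2.107×10²¹, i.e. 2.107×10²¹/6.022×10²³ = 0.003499 mol.
Photons absorbed: 0.617 × 0.003499 = 0.002159 mol.
Product: Φ × n_abs = 0.276 × 0.002159 = 5.959×10⁻⁴ mol.
Mass: 5.959×10⁻⁴ × 28.00 = 0.01669 g = 17 mg.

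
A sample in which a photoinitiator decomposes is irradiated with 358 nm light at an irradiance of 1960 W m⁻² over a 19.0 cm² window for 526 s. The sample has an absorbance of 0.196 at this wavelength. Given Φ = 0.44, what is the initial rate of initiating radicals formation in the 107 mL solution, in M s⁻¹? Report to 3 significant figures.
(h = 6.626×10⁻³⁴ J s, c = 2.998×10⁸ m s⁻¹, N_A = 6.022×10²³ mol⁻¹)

Photon energy at 358 nm: hc/λ = (6.626×10⁻³⁴)(2.998×10⁸)/(358×10⁻⁹) = 5.549×10⁻¹⁹ J.
Energy delivered: (1960 W m⁻²)(19.0×10⁻⁴ m²)(526 s) = 1959 J.
Photons incident: 1959 / 5.549×10⁻¹⁹ = 3.530×10²¹, i.e. 3.530×10²¹/6.022×10²³ = 0.005862 mol.
Fraction absorbed: 1 − 10^(−0.196) = 0.3632.
Photons absorbed: 0.3632 × 0.005862 = 0.002129 mol.
Product formed: 0.44 × 0.002129 = 9.368×10⁻⁴ mol.
Rate: 9.368×10⁻⁴ mol / (526 s × 0.107 L) = 1.66×10⁻⁵ M s⁻¹.

1.66×10⁻⁵ M s⁻¹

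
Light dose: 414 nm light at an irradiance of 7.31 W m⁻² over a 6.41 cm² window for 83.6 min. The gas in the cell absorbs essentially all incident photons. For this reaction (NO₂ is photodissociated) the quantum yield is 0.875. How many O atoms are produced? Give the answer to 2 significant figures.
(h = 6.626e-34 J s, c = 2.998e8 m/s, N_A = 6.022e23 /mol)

4.3e19 atoms

Photon energy at 414 nm: hc/λ = (6.626e-34)(2.998e8)/(414e-9) = 4.798e-19 J.
Energy delivered: (7.31 W m⁻²)(6.41e-4 m²)(5016 s) = 23.50 J.
Photons incident: 23.50 / 4.798e-19 = 4.898e19, i.e. 4.898e19/6.022e23 = 8.134e-5 mol.
Product: Φ × n_abs = 0.875 × 8.134e-5 = 7.117e-5 mol.
As a count: 7.117e-5 × 6.022e23 = 4.3e19.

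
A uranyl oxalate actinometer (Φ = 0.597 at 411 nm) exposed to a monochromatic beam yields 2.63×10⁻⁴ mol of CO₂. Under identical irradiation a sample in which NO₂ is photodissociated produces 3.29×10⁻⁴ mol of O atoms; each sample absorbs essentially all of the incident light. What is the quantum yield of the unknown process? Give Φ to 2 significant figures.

Photons absorbed by the actinometer: 2.63×10⁻⁴ / 0.597 = 4.405×10⁻⁴ mol.
Φ(unknown) = 3.29×10⁻⁴ / 4.405×10⁻⁴ = 0.75.

Φ = 0.75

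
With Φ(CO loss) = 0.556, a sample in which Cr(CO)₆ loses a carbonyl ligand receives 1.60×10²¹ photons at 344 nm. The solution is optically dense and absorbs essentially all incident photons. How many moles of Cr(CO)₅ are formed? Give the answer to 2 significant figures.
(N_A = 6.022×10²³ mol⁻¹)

Moles of photons: 1.60×10²¹ / 6.022×10²³ = 0.002657 mol.
Product: Φ × n_abs = 0.556 × 0.002657 = 0.001477 mol.

0.0015 mol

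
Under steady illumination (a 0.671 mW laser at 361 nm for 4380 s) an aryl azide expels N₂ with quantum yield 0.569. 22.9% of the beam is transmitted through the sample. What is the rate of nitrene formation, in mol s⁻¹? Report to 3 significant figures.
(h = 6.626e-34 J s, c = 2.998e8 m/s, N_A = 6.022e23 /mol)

8.88e-10 mol s⁻¹

Photon energy at 361 nm: hc/λ = (6.626e-34)(2.998e8)/(361e-9) = 5.503e-19 J.
Energy delivered: (0.671 mW)(4380 s) = 2.939 J.
Photons incident: 2.939 / 5.503e-19 = 5.341e18, i.e. 5.341e18/6.022e23 = 8.869e-6 mol.
Fraction absorbed: 1 − 22.9/100 = 0.7710.
Photons absorbed: 0.7710 × 8.869e-6 = 6.838e-6 mol.
Product formed: 0.569 × 6.838e-6 = 3.891e-6 mol.
Rate: 3.891e-6 / 4380 s = 8.88e-10 mol s⁻¹.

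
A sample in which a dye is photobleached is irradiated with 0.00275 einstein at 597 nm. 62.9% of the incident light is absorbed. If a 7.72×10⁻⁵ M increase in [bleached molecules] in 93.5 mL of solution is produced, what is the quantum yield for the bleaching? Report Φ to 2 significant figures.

Φ = 0.0042

Product: (7.72×10⁻⁵ M)(0.0935 L) = 7.218×10⁻⁶ mol.
Photons absorbed: 0.629 × 0.00275 = 0.001730 mol.
Φ = 7.218×10⁻⁶ mol / 0.001730 mol photons = 0.0042.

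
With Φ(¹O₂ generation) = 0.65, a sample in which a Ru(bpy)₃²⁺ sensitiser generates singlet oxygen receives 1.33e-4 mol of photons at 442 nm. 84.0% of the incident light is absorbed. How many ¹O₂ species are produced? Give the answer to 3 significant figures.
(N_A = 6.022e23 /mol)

Photons absorbed: 0.840 × 1.33e-4 = 1.117e-4 mol.
Product: Φ × n_abs = 0.65 × 1.117e-4 = 7.261e-5 mol.
As a count: 7.261e-5 × 6.022e23 = 4.37e19.

4.37e19 species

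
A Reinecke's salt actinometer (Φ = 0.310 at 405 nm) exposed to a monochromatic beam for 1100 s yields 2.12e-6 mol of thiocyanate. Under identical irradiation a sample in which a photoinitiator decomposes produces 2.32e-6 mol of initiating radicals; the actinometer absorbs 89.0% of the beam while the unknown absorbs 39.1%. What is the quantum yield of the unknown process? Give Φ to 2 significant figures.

Φ = 0.77

Photons absorbed by the actinometer: 2.12e-6 / 0.310 = 6.839e-6 mol.
Incident flux: 6.839e-6 / 0.890 = 7.684e-6 einstein.
Absorbed by unknown: 0.391 × 7.684e-6 = 3.004e-6 mol.
Φ(unknown) = 2.32e-6 / 3.004e-6 = 0.77.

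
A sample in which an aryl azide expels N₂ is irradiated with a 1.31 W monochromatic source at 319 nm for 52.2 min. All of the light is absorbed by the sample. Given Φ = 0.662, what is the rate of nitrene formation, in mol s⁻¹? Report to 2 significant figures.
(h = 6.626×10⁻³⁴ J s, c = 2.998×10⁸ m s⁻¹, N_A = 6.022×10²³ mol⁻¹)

2.3×10⁻⁶ mol s⁻¹

Photon energy at 319 nm: hc/λ = (6.626×10⁻³⁴)(2.998×10⁸)/(319×10⁻⁹) = 6.227×10⁻¹⁹ J.
Energy delivered: (1.31 W)(3132 s) = 4103 J.
Photons incident: 4103 / 6.227×10⁻¹⁹ = 6.589×10²¹, i.e. 6.589×10²¹/6.022×10²³ = 0.01094 mol.
Product formed: 0.662 × 0.01094 = 0.007242 mol.
Rate: 0.007242 / 3132 s = 2.3×10⁻⁶ mol s⁻¹.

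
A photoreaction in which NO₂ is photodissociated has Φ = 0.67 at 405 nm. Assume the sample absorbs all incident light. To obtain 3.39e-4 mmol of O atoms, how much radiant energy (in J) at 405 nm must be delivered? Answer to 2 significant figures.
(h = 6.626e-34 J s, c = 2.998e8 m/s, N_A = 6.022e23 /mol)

0.15 J

Product: 3.39e-4 mmol = 3.39e-7 mol.
Photons that must be absorbed: 3.39e-7 / 0.67 = 5.060e-7 mol.
Photon energy: hc/λ = 4.905e-19 J; per mole, 2.954e5 J mol⁻¹.
Energy required: 5.060e-7 × 2.954e5 = 0.15 J.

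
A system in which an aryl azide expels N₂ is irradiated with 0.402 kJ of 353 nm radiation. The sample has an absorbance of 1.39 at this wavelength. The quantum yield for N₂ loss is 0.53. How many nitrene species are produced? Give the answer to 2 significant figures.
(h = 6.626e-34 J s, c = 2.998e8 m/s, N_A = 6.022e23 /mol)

3.6e20 species

Photon energy at 353 nm: hc/λ = (6.626e-34)(2.998e8)/(353e-9) = 5.627e-19 J.
Incident energy: 0.402 kJ = 402 J.
Photons incident: 402 / 5.627e-19 = 7.144e20, i.e. 7.144e20/6.022e23 = 0.001186 mol.
Fraction absorbed: 1 − 10^(−1.39) = 0.9593.
Photons absorbed: 0.9593 × 0.001186 = 0.001138 mol.
Product: Φ × n_abs = 0.53 × 0.001138 = 6.031e-4 mol.
As a count: 6.031e-4 × 6.022e23 = 3.6e20.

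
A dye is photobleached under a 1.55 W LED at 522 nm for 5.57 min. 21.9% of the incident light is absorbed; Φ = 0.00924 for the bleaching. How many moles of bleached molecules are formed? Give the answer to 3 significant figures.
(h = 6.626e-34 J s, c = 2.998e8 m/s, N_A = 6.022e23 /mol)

4.57e-6 mol

Photon energy at 522 nm: hc/λ = (6.626e-34)(2.998e8)/(522e-9) = 3.806e-19 J.
Energy delivered: (1.55 W)(334.2 s) = 518.0 J.
Photons incident: 518.0 / 3.806e-19 = 1.361e21, i.e. 1.361e21/6.022e23 = 0.002260 mol.
Photons absorbed: 0.219 × 0.002260 = 4.949e-4 mol.
Product: Φ × n_abs = 0.00924 × 4.949e-4 = 4.573e-6 mol.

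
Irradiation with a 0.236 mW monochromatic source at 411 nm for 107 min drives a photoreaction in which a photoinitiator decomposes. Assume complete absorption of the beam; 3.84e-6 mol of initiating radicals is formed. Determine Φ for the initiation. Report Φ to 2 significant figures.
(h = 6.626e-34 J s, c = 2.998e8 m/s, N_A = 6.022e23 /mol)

Photon energy at 411 nm: hc/λ = (6.626e-34)(2.998e8)/(411e-9) = 4.833e-19 J.
Energy delivered: (0.236 mW)(6420 s) = 1.515 J.
Photons incident: 1.515 / 4.833e-19 = 3.135e18, i.e. 3.135e18/6.022e23 = 5.206e-6 mol.
Φ = 3.84e-6 mol / 5.206e-6 mol photons = 0.74.

Φ = 0.74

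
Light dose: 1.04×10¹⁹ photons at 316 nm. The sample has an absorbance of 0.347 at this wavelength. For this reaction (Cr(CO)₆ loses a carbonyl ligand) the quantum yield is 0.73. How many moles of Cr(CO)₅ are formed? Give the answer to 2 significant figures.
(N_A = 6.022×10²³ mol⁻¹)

6.9×10⁻⁶ mol

Moles of photons: 1.04×10¹⁹ / 6.022×10²³ = 1.727×10⁻⁵ mol.
Fraction absorbed: 1 − 10^(−0.347) = 0.5502.
Photons absorbed: 0.5502 × 1.727×10⁻⁵ = 9.502×10⁻⁶ mol.
Product: Φ × n_abs = 0.73 × 9.502×10⁻⁶ = 6.936×10⁻⁶ mol.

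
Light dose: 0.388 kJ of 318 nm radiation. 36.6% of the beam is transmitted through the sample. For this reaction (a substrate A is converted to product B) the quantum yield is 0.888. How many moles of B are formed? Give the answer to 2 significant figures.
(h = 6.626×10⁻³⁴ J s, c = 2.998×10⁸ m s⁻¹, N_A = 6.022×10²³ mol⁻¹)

5.8×10⁻⁴ mol

Photon energy at 318 nm: hc/λ = (6.626×10⁻³⁴)(2.998×10⁸)/(318×10⁻⁹) = 6.247×10⁻¹⁹ J.
Incident energy: 0.388 kJ = 388 J.
Photons incident: 388 / 6.247×10⁻¹⁹ = 6.211×10²⁰, i.e. 6.211×10²⁰/6.022×10²³ = 0.001031 mol.
Fraction absorbed: 1 − 36.6/100 = 0.6340.
Photons absorbed: 0.6340 × 0.001031 = 6.537×10⁻⁴ mol.
Product: Φ × n_abs = 0.888 × 6.537×10⁻⁴ = 5.805×10⁻⁴ mol.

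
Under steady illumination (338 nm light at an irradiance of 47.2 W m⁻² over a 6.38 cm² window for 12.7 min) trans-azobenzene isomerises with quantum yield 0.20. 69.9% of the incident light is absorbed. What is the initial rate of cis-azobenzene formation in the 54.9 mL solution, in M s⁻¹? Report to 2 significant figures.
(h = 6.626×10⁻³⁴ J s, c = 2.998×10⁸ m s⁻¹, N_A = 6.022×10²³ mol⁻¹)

2.2×10⁻⁷ M s⁻¹

Photon energy at 338 nm: hc/λ = (6.626×10⁻³⁴)(2.998×10⁸)/(338×10⁻⁹) = 5.877×10⁻¹⁹ J.
Energy delivered: (47.2 W m⁻²)(6.38×10⁻⁴ m²)(762 s) = 22.95 J.
Photons incident: 22.95 / 5.877×10⁻¹⁹ = 3.905×10¹⁹, i.e. 3.905×10¹⁹/6.022×10²³ = 6.485×10⁻⁵ mol.
Photons absorbed: 0.699 × 6.485×10⁻⁵ = 4.533×10⁻⁵ mol.
Product formed: 0.20 × 4.533×10⁻⁵ = 9.066×10⁻⁶ mol.
Rate: 9.066×10⁻⁶ mol / (762 s × 0.0549 L) = 2.2×10⁻⁷ M s⁻¹.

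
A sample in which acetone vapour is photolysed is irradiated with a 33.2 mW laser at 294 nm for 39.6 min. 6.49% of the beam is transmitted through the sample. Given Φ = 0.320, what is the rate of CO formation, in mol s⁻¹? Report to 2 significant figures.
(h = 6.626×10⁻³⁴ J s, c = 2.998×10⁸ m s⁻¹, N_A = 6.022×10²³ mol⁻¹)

Photon energy at 294 nm: hc/λ = (6.626×10⁻³⁴)(2.998×10⁸)/(294×10⁻⁹) = 6.757×10⁻¹⁹ J.
Energy delivered: (33.2 mW)(2376 s) = 78.88 J.
Photons incident: 78.88 / 6.757×10⁻¹⁹ = 1.167×10²⁰, i.e. 1.167×10²⁰/6.022×10²³ = 1.938×10⁻⁴ mol.
Fraction absorbed: 1 − 6.49/100 = 0.9351.
Photons absorbed: 0.9351 × 1.938×10⁻⁴ = 1.812×10⁻⁴ mol.
Product formed: 0.320 × 1.812×10⁻⁴ = 5.798×10⁻⁵ mol.
Rate: 5.798×10⁻⁵ / 2376 s = 2.4×10⁻⁸ mol s⁻¹.

2.4×10⁻⁸ mol s⁻¹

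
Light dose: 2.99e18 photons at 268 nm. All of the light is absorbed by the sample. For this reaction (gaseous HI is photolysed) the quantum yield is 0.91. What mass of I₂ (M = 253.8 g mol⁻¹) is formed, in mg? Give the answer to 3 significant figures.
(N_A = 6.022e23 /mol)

Moles of photons: 2.99e18 / 6.022e23 = 4.965e-6 mol.
Product: Φ × n_abs = 0.91 × 4.965e-6 = 4.518e-6 mol.
Mass: 4.518e-6 × 253.8 = 0.001147 g = 1.15 mg.

1.15 mg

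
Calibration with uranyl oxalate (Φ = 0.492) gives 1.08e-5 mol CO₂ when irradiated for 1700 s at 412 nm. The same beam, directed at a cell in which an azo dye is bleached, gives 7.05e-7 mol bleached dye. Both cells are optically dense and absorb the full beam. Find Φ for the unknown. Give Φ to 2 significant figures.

Photons absorbed by the actinometer: 1.08e-5 / 0.492 = 2.195e-5 mol.
Φ(unknown) = 7.05e-7 / 2.195e-5 = 0.032.

Φ = 0.032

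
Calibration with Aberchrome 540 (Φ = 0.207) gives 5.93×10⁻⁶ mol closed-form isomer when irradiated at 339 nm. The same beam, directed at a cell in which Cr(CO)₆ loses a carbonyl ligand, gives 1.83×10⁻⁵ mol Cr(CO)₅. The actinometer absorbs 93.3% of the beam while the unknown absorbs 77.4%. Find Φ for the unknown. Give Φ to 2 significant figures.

Photons absorbed by the actinometer: 5.93×10⁻⁶ / 0.207 = 2.865×10⁻⁵ mol.
Incident flux: 2.865×10⁻⁵ / 0.933 = 3.071×10⁻⁵ einstein.
Absorbed by unknown: 0.774 × 3.071×10⁻⁵ = 2.377×10⁻⁵ mol.
Φ(unknown) = 1.83×10⁻⁵ / 2.377×10⁻⁵ = 0.77.

Φ = 0.77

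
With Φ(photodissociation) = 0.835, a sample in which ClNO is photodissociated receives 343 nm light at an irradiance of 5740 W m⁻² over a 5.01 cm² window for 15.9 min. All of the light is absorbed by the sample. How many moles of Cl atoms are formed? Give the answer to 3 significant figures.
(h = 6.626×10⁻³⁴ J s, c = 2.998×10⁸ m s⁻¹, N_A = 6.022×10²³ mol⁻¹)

Photon energy at 343 nm: hc/λ = (6.626×10⁻³⁴)(2.998×10⁸)/(343×10⁻⁹) = 5.791×10⁻¹⁹ J.
Energy delivered: (5740 W m⁻²)(5.01×10⁻⁴ m²)(954 s) = 2743 J.
Photons incident: 2743 / 5.791×10⁻¹⁹ = 4.737×10²¹, i.e. 4.737×10²¹/6.022×10²³ = 0.007866 mol.
Product: Φ × n_abs = 0.835 × 0.007866 = 0.006568 mol.

0.00657 mol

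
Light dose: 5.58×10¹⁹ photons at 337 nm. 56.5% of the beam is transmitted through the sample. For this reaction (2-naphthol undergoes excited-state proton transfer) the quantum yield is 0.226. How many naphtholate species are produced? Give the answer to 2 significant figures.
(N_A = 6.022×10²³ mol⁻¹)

5.5×10¹⁸ species

Moles of photons: 5.58×10¹⁹ / 6.022×10²³ = 9.266×10⁻⁵ mol.
Fraction absorbed: 1 − 56.5/100 = 0.4350.
Photons absorbed: 0.4350 × 9.266×10⁻⁵ = 4.031×10⁻⁵ mol.
Product: Φ × n_abs = 0.226 × 4.031×10⁻⁵ = 9.110×10⁻⁶ mol.
As a count: 9.110×10⁻⁶ × 6.022×10²³ = 5.5×10¹⁸.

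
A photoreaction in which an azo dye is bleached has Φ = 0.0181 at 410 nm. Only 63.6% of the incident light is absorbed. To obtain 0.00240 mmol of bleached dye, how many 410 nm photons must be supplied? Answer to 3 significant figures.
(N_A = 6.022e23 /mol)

1.26e20 photons

Product: 0.00240 mmol = 2.40e-6 mol.
Photons that must be absorbed: 2.40e-6 / 0.0181 = 1.326e-4 mol.
Incident photons needed: 1.326e-4 / 0.636 = 2.085e-4 mol.
Photon count: 2.085e-4 × 6.022e23 = 1.26e20.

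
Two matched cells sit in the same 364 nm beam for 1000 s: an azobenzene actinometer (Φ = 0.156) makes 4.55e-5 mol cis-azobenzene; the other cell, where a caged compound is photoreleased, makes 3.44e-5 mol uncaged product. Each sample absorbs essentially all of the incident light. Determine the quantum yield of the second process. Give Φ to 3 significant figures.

Φ = 0.118

Photons absorbed by the actinometer: 4.55e-5 / 0.156 = 2.917e-4 mol.
Φ(unknown) = 3.44e-5 / 2.917e-4 = 0.118.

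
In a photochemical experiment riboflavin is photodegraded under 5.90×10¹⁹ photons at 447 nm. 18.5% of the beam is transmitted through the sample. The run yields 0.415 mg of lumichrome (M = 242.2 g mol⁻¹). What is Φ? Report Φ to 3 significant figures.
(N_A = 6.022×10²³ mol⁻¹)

Product: 0.415 mg / 242.2 g mol⁻¹ = 1.713×10⁻⁶ mol.
Moles of photons: 5.90×10¹⁹ / 6.022×10²³ = 9.797×10⁻⁵ mol.
Fraction absorbed: 1 − 18.5/100 = 0.8150.
Photons absorbed: 0.8150 × 9.797×10⁻⁵ = 7.985×10⁻⁵ mol.
Φ = 1.713×10⁻⁶ mol / 7.985×10⁻⁵ mol photons = 0.0215.

Φ = 0.0215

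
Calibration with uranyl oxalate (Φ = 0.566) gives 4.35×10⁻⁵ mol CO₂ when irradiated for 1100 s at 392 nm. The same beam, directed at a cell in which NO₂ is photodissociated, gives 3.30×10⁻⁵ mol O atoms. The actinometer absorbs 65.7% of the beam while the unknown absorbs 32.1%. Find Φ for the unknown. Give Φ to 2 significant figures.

Photons absorbed by the actinometer: 4.35×10⁻⁵ / 0.566 = 7.686×10⁻⁵ mol.
Incident flux: 7.686×10⁻⁵ / 0.657 = 1.170×10⁻⁴ einstein.
Absorbed by unknown: 0.321 × 1.170×10⁻⁴ = 3.756×10⁻⁵ mol.
Φ(unknown) = 3.30×10⁻⁵ / 3.756×10⁻⁵ = 0.88.

Φ = 0.88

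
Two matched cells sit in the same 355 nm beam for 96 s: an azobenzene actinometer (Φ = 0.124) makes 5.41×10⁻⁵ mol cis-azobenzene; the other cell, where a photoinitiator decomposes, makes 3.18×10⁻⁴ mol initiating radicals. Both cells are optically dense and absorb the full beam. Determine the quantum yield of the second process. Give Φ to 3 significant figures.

Photons absorbed by the actinometer: 5.41×10⁻⁵ / 0.124 = 4.363×10⁻⁴ mol.
Φ(unknown) = 3.18×10⁻⁴ / 4.363×10⁻⁴ = 0.729.

Φ = 0.729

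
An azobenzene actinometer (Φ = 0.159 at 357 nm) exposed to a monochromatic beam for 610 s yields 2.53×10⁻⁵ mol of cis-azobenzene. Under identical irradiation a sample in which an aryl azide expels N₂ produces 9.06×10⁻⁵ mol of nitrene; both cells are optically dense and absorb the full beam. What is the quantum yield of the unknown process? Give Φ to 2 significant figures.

Photons absorbed by the actinometer: 2.53×10⁻⁵ / 0.159 = 1.591×10⁻⁴ mol.
Φ(unknown) = 9.06×10⁻⁵ / 1.591×10⁻⁴ = 0.57.

Φ = 0.57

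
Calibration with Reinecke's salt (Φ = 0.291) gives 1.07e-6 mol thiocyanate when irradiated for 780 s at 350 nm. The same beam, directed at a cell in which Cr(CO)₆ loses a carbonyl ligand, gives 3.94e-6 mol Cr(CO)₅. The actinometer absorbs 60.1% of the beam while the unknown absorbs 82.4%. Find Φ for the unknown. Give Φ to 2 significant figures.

Photons absorbed by the actinometer: 1.07e-6 / 0.291 = 3.677e-6 mol.
Incident flux: 3.677e-6 / 0.601 = 6.118e-6 einstein.
Absorbed by unknown: 0.824 × 6.118e-6 = 5.041e-6 mol.
Φ(unknown) = 3.94e-6 / 5.041e-6 = 0.78.

Φ = 0.78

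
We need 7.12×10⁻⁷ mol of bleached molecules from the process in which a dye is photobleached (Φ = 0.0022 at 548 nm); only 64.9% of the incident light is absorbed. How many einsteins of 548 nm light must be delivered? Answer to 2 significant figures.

5.0×10⁻⁴ einstein

Photons that must be absorbed: 7.12×10⁻⁷ / 0.0022 = 3.236×10⁻⁴ mol.
Incident photons needed: 3.236×10⁻⁴ / 0.649 = 4.986×10⁻⁴ mol.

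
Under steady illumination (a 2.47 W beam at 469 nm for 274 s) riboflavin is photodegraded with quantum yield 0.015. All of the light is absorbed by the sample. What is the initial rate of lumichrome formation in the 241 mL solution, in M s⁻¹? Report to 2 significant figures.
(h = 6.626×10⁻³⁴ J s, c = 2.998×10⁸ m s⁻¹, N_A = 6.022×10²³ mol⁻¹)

6.0×10⁻⁷ M s⁻¹

Photon energy at 469 nm: hc/λ = (6.626×10⁻³⁴)(2.998×10⁸)/(469×10⁻⁹) = 4.236×10⁻¹⁹ J.
Energy delivered: (2.47 W)(274 s) = 676.8 J.
Photons incident: 676.8 / 4.236×10⁻¹⁹ = 1.598×10²¹, i.e. 1.598×10²¹/6.022×10²³ = 0.002654 mol.
Product formed: 0.015 × 0.002654 = 3.981×10⁻⁵ mol.
Rate: 3.981×10⁻⁵ mol / (274 s × 0.241 L) = 6.0×10⁻⁷ M s⁻¹.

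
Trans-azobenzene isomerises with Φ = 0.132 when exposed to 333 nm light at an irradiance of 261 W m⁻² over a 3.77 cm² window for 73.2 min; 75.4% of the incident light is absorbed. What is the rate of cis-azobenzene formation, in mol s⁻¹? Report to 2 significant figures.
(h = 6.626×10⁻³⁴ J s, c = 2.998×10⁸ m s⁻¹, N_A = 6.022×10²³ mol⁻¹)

2.7×10⁻⁸ mol s⁻¹

Photon energy at 333 nm: hc/λ = (6.626×10⁻³⁴)(2.998×10⁸)/(333×10⁻⁹) = 5.965×10⁻¹⁹ J.
Energy delivered: (261 W m⁻²)(3.77×10⁻⁴ m²)(4392 s) = 432.2 J.
Photons incident: 432.2 / 5.965×10⁻¹⁹ = 7.246×10²⁰, i.e. 7.246×10²⁰/6.022×10²³ = 0.001203 mol.
Photons absorbed: 0.754 × 0.001203 = 9.071×10⁻⁴ mol.
Product formed: 0.132 × 9.071×10⁻⁴ = 1.197×10⁻⁴ mol.
Rate: 1.197×10⁻⁴ / 4392 s = 2.7×10⁻⁸ mol s⁻¹.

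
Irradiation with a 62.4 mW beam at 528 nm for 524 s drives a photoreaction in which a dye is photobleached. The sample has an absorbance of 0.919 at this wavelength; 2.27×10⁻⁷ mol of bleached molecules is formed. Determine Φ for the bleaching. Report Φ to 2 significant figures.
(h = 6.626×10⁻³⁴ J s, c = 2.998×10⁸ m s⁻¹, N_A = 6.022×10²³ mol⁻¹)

Φ = 0.0018

Photon energy at 528 nm: hc/λ = (6.626×10⁻³⁴)(2.998×10⁸)/(528×10⁻⁹) = 3.762×10⁻¹⁹ J.
Energy delivered: (62.4 mW)(524 s) = 32.70 J.
Photons incident: 32.70 / 3.762×10⁻¹⁹ = 8.692×10¹⁹, i.e. 8.692×10¹⁹/6.022×10²³ = 1.443×10⁻⁴ mol.
Fraction absorbed: 1 − 10^(−0.919) = 0.8795.
Photons absorbed: 0.8795 × 1.443×10⁻⁴ = 1.269×10⁻⁴ mol.
Φ = 2.27×10⁻⁷ mol / 1.269×10⁻⁴ mol photons = 0.0018.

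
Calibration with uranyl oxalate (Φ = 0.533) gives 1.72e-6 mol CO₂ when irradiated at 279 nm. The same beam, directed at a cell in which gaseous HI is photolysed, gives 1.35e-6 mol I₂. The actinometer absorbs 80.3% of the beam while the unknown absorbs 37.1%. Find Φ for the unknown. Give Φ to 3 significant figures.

Φ = 0.905

Photons absorbed by the actinometer: 1.72e-6 / 0.533 = 3.227e-6 mol.
Incident flux: 3.227e-6 / 0.803 = 4.019e-6 einstein.
Absorbed by unknown: 0.371 × 4.019e-6 = 1.491e-6 mol.
Φ(unknown) = 1.35e-6 / 1.491e-6 = 0.905.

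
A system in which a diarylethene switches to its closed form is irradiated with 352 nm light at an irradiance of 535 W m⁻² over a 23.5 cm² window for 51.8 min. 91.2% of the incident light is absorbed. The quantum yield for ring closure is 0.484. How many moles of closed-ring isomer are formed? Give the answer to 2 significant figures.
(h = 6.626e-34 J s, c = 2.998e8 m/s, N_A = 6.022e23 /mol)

0.0051 mol

Photon energy at 352 nm: hc/λ = (6.626e-34)(2.998e8)/(352e-9) = 5.643e-19 J.
Energy delivered: (535 W m⁻²)(23.5e-4 m²)(3108 s) = 3908 J.
Photons incident: 3908 / 5.643e-19 = 6.925e21, i.e. 6.925e21/6.022e23 = 0.01150 mol.
Photons absorbed: 0.912 × 0.01150 = 0.01049 mol.
Product: Φ × n_abs = 0.484 × 0.01049 = 0.005077 mol.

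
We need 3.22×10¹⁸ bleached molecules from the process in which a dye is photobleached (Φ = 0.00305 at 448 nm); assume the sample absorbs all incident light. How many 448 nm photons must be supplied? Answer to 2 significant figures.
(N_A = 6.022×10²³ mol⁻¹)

1.1×10²¹ photons

Product: 3.22×10¹⁸ / 6.022×10²³ = 5.347×10⁻⁶ mol.
Photons that must be absorbed: 5.347×10⁻⁶ / 0.00305 = 0.001753 mol.
Photon count: 0.001753 × 6.022×10²³ = 1.1×10²¹.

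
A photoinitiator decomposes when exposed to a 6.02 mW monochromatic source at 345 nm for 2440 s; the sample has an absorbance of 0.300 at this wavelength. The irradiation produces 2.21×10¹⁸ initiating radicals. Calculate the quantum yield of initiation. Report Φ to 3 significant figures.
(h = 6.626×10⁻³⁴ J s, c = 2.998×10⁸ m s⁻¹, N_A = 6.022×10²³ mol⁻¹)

Φ = 0.174

Product: 2.21×10¹⁸ / 6.022×10²³ = 3.670×10⁻⁶ mol.
Photon energy at 345 nm: hc/λ = (6.626×10⁻³⁴)(2.998×10⁸)/(345×10⁻⁹) = 5.758×10⁻¹⁹ J.
Energy delivered: (6.02 mW)(2440 s) = 14.69 J.
Photons incident: 14.69 / 5.758×10⁻¹⁹ = 2.551×10¹⁹, i.e. 2.551×10¹⁹/6.022×10²³ = 4.236×10⁻⁵ mol.
Fraction absorbed: 1 − 10^(−0.300) = 0.4988.
Photons absorbed: 0.4988 × 4.236×10⁻⁵ = 2.113×10⁻⁵ mol.
Φ = 3.670×10⁻⁶ mol / 2.113×10⁻⁵ mol photons = 0.174.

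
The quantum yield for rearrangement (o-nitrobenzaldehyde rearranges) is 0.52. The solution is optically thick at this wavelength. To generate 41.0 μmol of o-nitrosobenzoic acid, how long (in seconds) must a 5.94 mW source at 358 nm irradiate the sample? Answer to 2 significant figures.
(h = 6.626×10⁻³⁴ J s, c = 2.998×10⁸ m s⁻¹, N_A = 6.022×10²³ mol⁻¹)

Product: 41.0 μmol = 4.10×10⁻⁵ mol.
Photons that must be absorbed: 4.10×10⁻⁵ / 0.52 = 7.885×10⁻⁵ mol.
Photon energy: hc/λ = 5.549×10⁻¹⁹ J; per mole, 3.342×10⁵ J mol⁻¹.
Energy required: 7.885×10⁻⁵ × 3.342×10⁵ = 26.35 J.
Time: 26.35 J / 0.00594 W = 4400 s.

t ≈ 4400 s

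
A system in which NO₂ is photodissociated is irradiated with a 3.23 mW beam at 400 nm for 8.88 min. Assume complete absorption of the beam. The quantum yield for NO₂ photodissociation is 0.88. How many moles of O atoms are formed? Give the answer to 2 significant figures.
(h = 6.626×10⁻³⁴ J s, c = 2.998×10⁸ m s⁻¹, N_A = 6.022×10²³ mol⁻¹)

Photon energy at 400 nm: hc/λ = (6.626×10⁻³⁴)(2.998×10⁸)/(400×10⁻⁹) = 4.966×10⁻¹⁹ J.
Energy delivered: (3.23 mW)(532.8 s) = 1.721 J.
Photons incident: 1.721 / 4.966×10⁻¹⁹ = 3.466×10¹⁸, i.e. 3.466×10¹⁸/6.022×10²³ = 5.756×10⁻⁶ mol.
Product: Φ × n_abs = 0.88 × 5.756×10⁻⁶ = 5.065×10⁻⁶ mol.

5.1×10⁻⁶ mol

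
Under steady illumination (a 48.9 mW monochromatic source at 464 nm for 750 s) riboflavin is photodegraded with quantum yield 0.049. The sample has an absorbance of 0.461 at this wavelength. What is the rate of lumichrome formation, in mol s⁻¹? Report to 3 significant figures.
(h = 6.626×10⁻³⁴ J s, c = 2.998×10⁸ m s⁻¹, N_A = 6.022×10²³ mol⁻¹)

Photon energy at 464 nm: hc/λ = (6.626×10⁻³⁴)(2.998×10⁸)/(464×10⁻⁹) = 4.281×10⁻¹⁹ J.
Energy delivered: (48.9 mW)(750 s) = 36.68 J.
Photons incident: 36.68 / 4.281×10⁻¹⁹ = 8.568×10¹⁹, i.e. 8.568×10¹⁹/6.022×10²³ = 1.423×10⁻⁴ mol.
Fraction absorbed: 1 − 10^(−0.461) = 0.6541.
Photons absorbed: 0.6541 × 1.423×10⁻⁴ = 9.308×10⁻⁵ mol.
Product formed: 0.049 × 9.308×10⁻⁵ = 4.561×10⁻⁶ mol.
Rate: 4.561×10⁻⁶ / 750 s = 6.08×10⁻⁹ mol s⁻¹.

6.08×10⁻⁹ mol s⁻¹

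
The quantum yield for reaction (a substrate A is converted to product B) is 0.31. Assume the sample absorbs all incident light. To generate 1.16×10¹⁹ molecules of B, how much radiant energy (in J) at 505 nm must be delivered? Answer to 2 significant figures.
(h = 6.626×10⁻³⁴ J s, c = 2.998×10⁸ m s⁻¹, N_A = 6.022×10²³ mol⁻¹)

Product: 1.16×10¹⁹ / 6.022×10²³ = 1.926×10⁻⁵ mol.
Photons that must be absorbed: 1.926×10⁻⁵ / 0.31 = 6.213×10⁻⁵ mol.
Photon energy: hc/λ = 3.934×10⁻¹⁹ J; per mole, 2.369×10⁵ J mol⁻¹.
Energy required: 6.213×10⁻⁵ × 2.369×10⁵ = 15 J.

15 J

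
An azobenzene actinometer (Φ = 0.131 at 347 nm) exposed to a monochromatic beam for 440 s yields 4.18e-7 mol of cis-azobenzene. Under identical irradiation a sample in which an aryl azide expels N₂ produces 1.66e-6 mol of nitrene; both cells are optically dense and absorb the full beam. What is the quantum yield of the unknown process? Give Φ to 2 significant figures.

Photons absorbed by the actinometer: 4.18e-7 / 0.131 = 3.191e-6 mol.
Φ(unknown) = 1.66e-6 / 3.191e-6 = 0.52.

Φ = 0.52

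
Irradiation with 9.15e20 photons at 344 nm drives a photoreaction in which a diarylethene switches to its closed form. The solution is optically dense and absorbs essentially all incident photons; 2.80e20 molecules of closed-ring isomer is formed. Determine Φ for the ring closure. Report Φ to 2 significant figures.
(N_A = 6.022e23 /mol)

Φ = 0.31

Product: 2.80e20 / 6.022e23 = 4.650e-4 mol.
Moles of photons: 9.15e20 / 6.022e23 = 0.001519 mol.
Φ = 4.650e-4 mol / 0.001519 mol photons = 0.31.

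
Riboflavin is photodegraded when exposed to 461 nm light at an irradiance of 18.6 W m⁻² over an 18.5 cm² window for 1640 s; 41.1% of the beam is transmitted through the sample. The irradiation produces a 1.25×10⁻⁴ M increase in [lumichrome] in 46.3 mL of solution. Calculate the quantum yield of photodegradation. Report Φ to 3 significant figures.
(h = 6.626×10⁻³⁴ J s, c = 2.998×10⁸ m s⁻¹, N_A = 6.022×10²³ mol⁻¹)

Φ = 0.0452

Product: (1.25×10⁻⁴ M)(0.0463 L) = 5.787×10⁻⁶ mol.
Photon energy at 461 nm: hc/λ = (6.626×10⁻³⁴)(2.998×10⁸)/(461×10⁻⁹) = 4.309×10⁻¹⁹ J.
Energy delivered: (18.6 W m⁻²)(18.5×10⁻⁴ m²)(1640 s) = 56.43 J.
Photons incident: 56.43 / 4.309×10⁻¹⁹ = 1.310×10²⁰, i.e. 1.310×10²⁰/6.022×10²³ = 2.175×10⁻⁴ mol.
Fraction absorbed: 1 − 41.1/100 = 0.5890.
Photons absorbed: 0.5890 × 2.175×10⁻⁴ = 1.281×10⁻⁴ mol.
Φ = 5.787×10⁻⁶ mol / 1.281×10⁻⁴ mol photons = 0.0452.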